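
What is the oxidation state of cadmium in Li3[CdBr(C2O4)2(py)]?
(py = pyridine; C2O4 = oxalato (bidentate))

+2

3 lithium outside the brackets (+1 each) → the complex ion is 3−.
Ligand charges: 1×py neutral; 2×C2O4 = -4; 1×Br = -1; sum -5.
Cd + (-5) = 3− ⇒ Cd is +2.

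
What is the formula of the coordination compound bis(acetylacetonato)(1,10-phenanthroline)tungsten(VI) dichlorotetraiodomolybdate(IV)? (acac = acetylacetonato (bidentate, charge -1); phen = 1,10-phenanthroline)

[W(acac)2(phen)][MoCl2I4]2

Cation [W…]: ligand charges -2, W(VI) ⇒ ion charge 4+.
Anion [Mo…]: ligand charges -6, Mo(IV) ⇒ ion charge 2−.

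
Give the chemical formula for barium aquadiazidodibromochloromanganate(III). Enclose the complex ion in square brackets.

Ligands: 2 bromo (Br, -1), 1 chloro (Cl, -1), 1 aqua (H2O, neutral), 2 azido (N3, -1). Ligand charge sum = -5.
Charge balance with barium (+2) requires 1 complex ion per 1 barium.

Ba[MnBr2Cl(H2O)(N3)2]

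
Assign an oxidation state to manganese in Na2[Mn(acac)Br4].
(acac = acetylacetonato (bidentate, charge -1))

+3

2 sodium outside the brackets (+1 each) → the complex ion is 2−.
Ligand charges: 1×acac = -1; 4×Br = -4; sum -5.
Mn + (-5) = 2− ⇒ Mn is +3.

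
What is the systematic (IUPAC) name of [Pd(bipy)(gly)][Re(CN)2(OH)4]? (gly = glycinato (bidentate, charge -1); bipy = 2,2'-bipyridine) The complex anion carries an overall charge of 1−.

(2,2'-bipyridine)(glycinato)palladium(II) dicyanotetrahydroxorhenate(V)

Both ions are complex: the cation is named first with the plain metal name, the anion second with the -ate form; each ion's ligands are alphabetised independently.
The complex anion is given as 1−; its ligand charges sum to -6, so Re = +5.
A 1:1 salt means the cation carries the equal and opposite charge, 1+.
Cation: ligand charges sum to -1; for the ion to be 1+, Pd = +2.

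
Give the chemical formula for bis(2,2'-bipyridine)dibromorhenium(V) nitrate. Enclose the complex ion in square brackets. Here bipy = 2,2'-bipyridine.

[Re(bipy)2Br2](NO3)3

Ligands: 2 bromo (Br, -1), 2 2,2'-bipyridine (bipy, neutral). Ligand charge sum = -2.
With Re in oxidation state +5, the complex ion is [Re...]^3+.
Charge balance with nitrate (-1) requires 1 complex ion per 3 nitrate.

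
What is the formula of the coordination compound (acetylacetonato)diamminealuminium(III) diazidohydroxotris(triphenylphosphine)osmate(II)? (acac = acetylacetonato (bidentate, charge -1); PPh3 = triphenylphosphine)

[Al(acac)(NH3)2][Os(N3)2(OH)(PPh3)3]2

Cation [Al…]: ligand charges -1, Al(III) ⇒ ion charge 2+.
Anion [Os…]: ligand charges -3, Os(II) ⇒ ion charge 1−.
One 2+ cation requires 2 of the 1− anion.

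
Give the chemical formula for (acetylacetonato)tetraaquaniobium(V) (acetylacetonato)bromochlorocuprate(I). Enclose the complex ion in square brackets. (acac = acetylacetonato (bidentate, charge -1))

Cation [Nb…]: ligand charges -1, Nb(V) ⇒ ion charge 4+.
Anion [Cu…]: ligand charges -3, Cu(I) ⇒ ion charge 2−.
One 4+ cation requires 2 of the 2− anion.

[Nb(acac)(H2O)4][Cu(acac)BrCl]2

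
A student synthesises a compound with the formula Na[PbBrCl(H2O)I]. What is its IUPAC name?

sodium aquabromochloroiodoplumbate(II)

The 1 sodium counter-ion carries a total charge of +1, so each complex ion is 1−.
Ligand charges: 1×aqua (neutral), 1×chloro (-1 each), 1×iodo (-1 each), 1×bromo (-1 each); total -3. So Pb + (-3) = 1−, giving Pb = +2.
Ligands are named alphabetically: aqua before bromo before chloro before iodo.
The complex ion is anionic, so lead takes the -ate form plumbate(II).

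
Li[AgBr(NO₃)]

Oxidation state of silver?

1 lithium outside the brackets (+1 each) → the complex ion is 1−.
Ligand charges: 1×NO3 = -1; 1×Br = -1; sum -2.
Ag + (-2) = 1− ⇒ Ag is +1.

+1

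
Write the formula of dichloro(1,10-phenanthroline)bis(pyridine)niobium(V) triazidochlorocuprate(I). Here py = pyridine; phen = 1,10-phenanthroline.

[NbCl2(phen)(py)2][CuCl(N3)3]

Cation [Nb…]: ligand charges -2, Nb(V) ⇒ ion charge 3+.
Anion [Cu…]: ligand charges -4, Cu(I) ⇒ ion charge 3−.
One 3+ cation balances one 3− anion.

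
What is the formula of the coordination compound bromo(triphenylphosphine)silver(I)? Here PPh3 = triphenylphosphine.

[AgBr(PPh3)]

Ligands: 1 triphenylphosphine (PPh3, neutral), 1 bromo (Br, -1). Ligand charge sum = -1.
With Ag in oxidation state +1, the complex ion is [Ag...].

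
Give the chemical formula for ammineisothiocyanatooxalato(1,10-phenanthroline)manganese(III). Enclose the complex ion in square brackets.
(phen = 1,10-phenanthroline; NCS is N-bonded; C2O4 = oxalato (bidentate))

[Mn(C2O4)(NCS)(NH3)(phen)]

Ligands: 1 ammine (NH3, neutral), 1 1,10-phenanthroline (phen, neutral), 1 isothiocyanato (NCS, -1), 1 oxalato (C2O4, -2). Ligand charge sum = -3.
With Mn in oxidation state +3, the complex ion is [Mn...].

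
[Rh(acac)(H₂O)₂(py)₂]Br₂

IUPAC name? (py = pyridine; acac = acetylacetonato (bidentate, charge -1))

(acetylacetonato)diaquabis(pyridine)rhodium(III) bromide

The 2 bromide counter-ions carry a total charge of -2, so each complex ion is 2+.
Ligand charges: 2×pyridine (neutral), 2×aqua (neutral), 1×acetylacetonato (-1 each); total -1. So Rh + (-1) = 2+, giving Rh = +3.
Ligands are named alphabetically: acetylacetonato before aqua before pyridine.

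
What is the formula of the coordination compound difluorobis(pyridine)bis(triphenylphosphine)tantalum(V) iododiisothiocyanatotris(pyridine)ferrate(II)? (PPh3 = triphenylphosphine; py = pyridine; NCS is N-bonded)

Cation [Ta…]: ligand charges -2, Ta(V) ⇒ ion charge 3+.
Anion [Fe…]: ligand charges -3, Fe(II) ⇒ ion charge 1−.
One 3+ cation requires 3 of the 1− anion.

[TaF2(PPh3)2(py)2][FeI(NCS)2(py)3]3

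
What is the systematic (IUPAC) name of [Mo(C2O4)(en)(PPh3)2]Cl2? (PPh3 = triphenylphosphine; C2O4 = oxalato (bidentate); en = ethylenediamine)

The 2 chloride counter-ions carry a total charge of -2, so each complex ion is 2+.
Ligand charges: 2×triphenylphosphine (neutral), 1×oxalato (-2 each), 1×ethylenediamine (neutral); total -2. So Mo + (-2) = 2+, giving Mo = +4.
Ligands are named alphabetically: ethylenediamine before oxalato before triphenylphosphine.

(ethylenediamine)oxalatobis(triphenylphosphine)molybdenum(IV) chloride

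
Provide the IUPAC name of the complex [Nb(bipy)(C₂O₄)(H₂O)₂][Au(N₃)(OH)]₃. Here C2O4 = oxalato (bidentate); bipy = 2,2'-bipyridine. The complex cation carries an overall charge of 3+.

diaqua(2,2'-bipyridine)oxalatoniobium(V) azidohydroxoaurate(I)

The complex cation is given as 3+; its ligand charges sum to -2, so Nb = +5.
With 3 anions per cation, each anion must be 3/3 = 1−.
Anion: ligand charges sum to -2; for the ion to be 1−, Au = +1.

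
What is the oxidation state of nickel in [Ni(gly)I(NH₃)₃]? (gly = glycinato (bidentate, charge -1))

No counter-ion: the bracketed complex is neutral.
Ligand charges: 3×NH3 neutral; 1×gly = -1; 1×I = -1; sum -2.
Ni + (-2) = 0 ⇒ Ni is +2.

+2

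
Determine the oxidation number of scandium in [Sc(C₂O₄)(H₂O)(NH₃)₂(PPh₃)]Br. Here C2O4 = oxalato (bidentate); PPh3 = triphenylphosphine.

1 bromide outside the brackets (-1 each) → the complex ion is 1+.
Ligand charges: 1×C2O4 = -2; 1×H2O neutral; 1×PPh3 neutral; 2×NH3 neutral; sum -2.
Sc + (-2) = 1+ ⇒ Sc is +3.

+3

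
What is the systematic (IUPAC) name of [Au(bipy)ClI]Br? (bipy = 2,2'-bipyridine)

The 1 bromide counter-ion carries a total charge of -1, so each complex ion is 1+.
Ligand charges: 1×chloro (-1 each), 1×iodo (-1 each), 1×2,2'-bipyridine (neutral); total -2. So Au + (-2) = 1+, giving Au = +3.
Ligands are named alphabetically: bipyridine before chloro before iodo.

(2,2'-bipyridine)chloroiodogold(III) bromide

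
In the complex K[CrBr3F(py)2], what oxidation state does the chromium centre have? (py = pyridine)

+3

1 potassium outside the brackets (+1 each) → the complex ion is 1−.
Ligand charges: 1×F = -1; 2×py neutral; 3×Br = -3; sum -4.
Cr + (-4) = 1− ⇒ Cr is +3.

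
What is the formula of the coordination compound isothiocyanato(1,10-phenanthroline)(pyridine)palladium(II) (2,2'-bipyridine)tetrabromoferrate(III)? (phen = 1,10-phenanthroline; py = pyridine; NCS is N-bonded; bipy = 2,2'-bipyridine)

[Pd(NCS)(phen)(py)][Fe(bipy)Br4]

Cation [Pd…]: ligand charges -1, Pd(II) ⇒ ion charge 1+.
Anion [Fe…]: ligand charges -4, Fe(III) ⇒ ion charge 1−.
One 1+ cation balances one 1− anion.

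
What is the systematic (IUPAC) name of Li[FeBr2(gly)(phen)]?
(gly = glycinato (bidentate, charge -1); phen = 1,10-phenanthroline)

The 1 lithium counter-ion carries a total charge of +1, so each complex ion is 1−.
Ligand charges: 2×bromo (-1 each), 1×glycinato (-1 each), 1×1,10-phenanthroline (neutral); total -3. So Fe + (-3) = 1−, giving Fe = +2.
The complex ion is anionic, so iron takes the -ate form ferrate(II).

lithium dibromo(glycinato)(1,10-phenanthroline)ferrate(II)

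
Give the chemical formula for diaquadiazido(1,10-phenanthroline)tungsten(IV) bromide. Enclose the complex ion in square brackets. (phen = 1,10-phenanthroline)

[W(H2O)2(N3)2(phen)]Br2

Ligands: 2 azido (N3, -1), 1 1,10-phenanthroline (phen, neutral), 2 aqua (H2O, neutral). Ligand charge sum = -2.
Charge balance with bromide (-1) requires 1 complex ion per 2 bromide.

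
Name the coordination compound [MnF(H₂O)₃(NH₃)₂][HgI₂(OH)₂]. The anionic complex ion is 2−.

diamminetriaquafluoromanganese(III) dihydroxodiiodomercurate(II)

Both ions are complex: the cation is named first with the plain metal name, the anion second with the -ate form; each ion's ligands are alphabetised independently.
The complex anion is given as 2−; its ligand charges sum to -4, so Hg = +2.
A 1:1 salt means the cation carries the equal and opposite charge, 2+.
Cation: ligand charges sum to -1; for the ion to be 2+, Mn = +3.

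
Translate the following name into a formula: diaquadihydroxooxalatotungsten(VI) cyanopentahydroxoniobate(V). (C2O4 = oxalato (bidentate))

[W(C2O4)(H2O)2(OH)2][Nb(CN)(OH)5]2

Cation [W…]: ligand charges -4, W(VI) ⇒ ion charge 2+.
Anion [Nb…]: ligand charges -6, Nb(V) ⇒ ion charge 1−.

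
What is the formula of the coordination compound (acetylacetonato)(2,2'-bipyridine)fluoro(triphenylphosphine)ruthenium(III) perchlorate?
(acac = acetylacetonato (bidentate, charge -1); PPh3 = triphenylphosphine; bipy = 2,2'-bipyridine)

[Ru(acac)(bipy)F(PPh3)]ClO4

Ligands: 1 acetylacetonato (acac, -1), 1 triphenylphosphine (PPh3, neutral), 1 fluoro (F, -1), 1 2,2'-bipyridine (bipy, neutral). Ligand charge sum = -2.
Charge balance with perchlorate (-1) requires 1 complex ion per 1 perchlorate.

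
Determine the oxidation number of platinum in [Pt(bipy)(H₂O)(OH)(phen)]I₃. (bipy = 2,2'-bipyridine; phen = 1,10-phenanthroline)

3 iodide outside the brackets (-1 each) → the complex ion is 3+.
Ligand charges: 1×bipy neutral; 1×phen neutral; 1×H2O neutral; 1×OH = -1; sum -1.
Pt + (-1) = 3+ ⇒ Pt is +4.

+4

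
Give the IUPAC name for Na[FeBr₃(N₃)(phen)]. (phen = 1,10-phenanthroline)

sodium azidotribromo(1,10-phenanthroline)ferrate(III)

The 1 sodium counter-ion carries a total charge of +1, so each complex ion is 1−.
Ligand charges: 1×azido (-1 each), 1×1,10-phenanthroline (neutral), 3×bromo (-1 each); total -4. So Fe + (-4) = 1−, giving Fe = +3.
Ligands are named alphabetically: azido before bromo before phenanthroline.
The complex ion is anionic, so iron takes the -ate form ferrate(III).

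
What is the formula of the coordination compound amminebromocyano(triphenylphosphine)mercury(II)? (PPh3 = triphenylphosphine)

[HgBr(CN)(NH3)(PPh3)]

Ligands: 1 bromo (Br, -1), 1 cyano (CN, -1), 1 triphenylphosphine (PPh3, neutral), 1 ammine (NH3, neutral). Ligand charge sum = -2.
With Hg in oxidation state +2, the complex ion is [Hg...].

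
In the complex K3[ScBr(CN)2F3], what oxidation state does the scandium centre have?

3 potassium outside the brackets (+1 each) → the complex ion is 3−.
Ligand charges: 3×F = -3; 2×CN = -2; 1×Br = -1; sum -6.
Sc + (-6) = 3− ⇒ Sc is +3.

+3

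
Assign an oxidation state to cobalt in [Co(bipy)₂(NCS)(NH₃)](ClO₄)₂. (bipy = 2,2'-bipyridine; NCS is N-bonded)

+3

2 perchlorate outside the brackets (-1 each) → the complex ion is 2+.
Ligand charges: 2×bipy neutral; 1×NCS = -1; 1×NH3 neutral; sum -1.
Co + (-1) = 2+ ⇒ Co is +3.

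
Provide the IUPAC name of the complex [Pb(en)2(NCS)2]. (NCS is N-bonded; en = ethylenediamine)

There is no counter-ion, so the complex is neutral overall.
Ligand charges: 2×isothiocyanato (-1 each), 2×ethylenediamine (neutral); total -2. So Pb + (-2) = 0, giving Pb = +2.
Ligands are named alphabetically: ethylenediamine before isothiocyanato.

bis(ethylenediamine)diisothiocyanatolead(II)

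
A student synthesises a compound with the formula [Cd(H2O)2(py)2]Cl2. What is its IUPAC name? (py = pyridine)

The 2 chloride counter-ions carry a total charge of -2, so each complex ion is 2+.
Ligand charges: 2×aqua (neutral), 2×pyridine (neutral); total 0. So Cd + (0) = 2+, giving Cd = +2.
Ligands are named alphabetically: aqua before pyridine.

diaquabis(pyridine)cadmium(II) chloride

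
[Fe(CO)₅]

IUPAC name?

There is no counter-ion, so the complex is neutral overall.
Ligand charges: 5×carbonyl (neutral); total 0. So Fe + (0) = 0, giving Fe = 0.

pentacarbonyliron(0)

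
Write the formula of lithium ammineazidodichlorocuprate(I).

Ligands: 1 azido (N3, -1), 1 ammine (NH3, neutral), 2 chloro (Cl, -1). Ligand charge sum = -3.
With Cu in oxidation state +1, the complex ion is [Cu...]^2−.
Charge balance with lithium (+1) requires 1 complex ion per 2 lithium.

Li2[CuCl2(N3)(NH3)]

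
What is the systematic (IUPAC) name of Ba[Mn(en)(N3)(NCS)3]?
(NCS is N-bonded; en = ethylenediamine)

barium azido(ethylenediamine)triisothiocyanatomanganate(II)

The 1 barium counter-ion carries a total charge of +2, so each complex ion is 2−.
Ligand charges: 1×azido (-1 each), 3×isothiocyanato (-1 each), 1×ethylenediamine (neutral); total -4. So Mn + (-4) = 2−, giving Mn = +2.
The complex ion is anionic, so manganese takes the -ate form manganate(II).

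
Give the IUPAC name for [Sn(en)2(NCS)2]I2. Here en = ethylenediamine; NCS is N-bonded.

The 2 iodide counter-ions carry a total charge of -2, so each complex ion is 2+.
Ligand charges: 2×ethylenediamine (neutral), 2×isothiocyanato (-1 each); total -2. So Sn + (-2) = 2+, giving Sn = +4.
Ligands are named alphabetically: ethylenediamine before isothiocyanato.

bis(ethylenediamine)diisothiocyanatotin(IV) iodide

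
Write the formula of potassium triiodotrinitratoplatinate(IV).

Ligands: 3 nitrato (NO3, -1), 3 iodo (I, -1). Ligand charge sum = -6.
With Pt in oxidation state +4, the complex ion is [Pt...]^2−.
Charge balance with potassium (+1) requires 1 complex ion per 2 potassium.

K2[PtI3(NO3)3]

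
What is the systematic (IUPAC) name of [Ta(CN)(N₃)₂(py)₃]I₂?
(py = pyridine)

The 2 iodide counter-ions carry a total charge of -2, so each complex ion is 2+.
Ligand charges: 2×azido (-1 each), 3×pyridine (neutral), 1×cyano (-1 each); total -3. So Ta + (-3) = 2+, giving Ta = +5.
Ligands are named alphabetically: azido before cyano before pyridine.

diazidocyanotris(pyridine)tantalum(V) iodide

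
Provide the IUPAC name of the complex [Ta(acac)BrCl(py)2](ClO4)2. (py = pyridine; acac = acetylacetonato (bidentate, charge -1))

(acetylacetonato)bromochlorobis(pyridine)tantalum(V) perchlorate

The 2 perchlorate counter-ions carry a total charge of -2, so each complex ion is 2+.
Ligand charges: 2×pyridine (neutral), 1×acetylacetonato (-1 each), 1×chloro (-1 each), 1×bromo (-1 each); total -3. So Ta + (-3) = 2+, giving Ta = +5.
Ligands are named alphabetically: acetylacetonato before bromo before chloro before pyridine.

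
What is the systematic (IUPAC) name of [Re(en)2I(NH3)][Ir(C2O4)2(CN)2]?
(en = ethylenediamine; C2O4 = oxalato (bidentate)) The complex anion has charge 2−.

amminebis(ethylenediamine)iodorhenium(III) dicyanodioxalatoiridate(IV)

The complex anion is given as 2−; its ligand charges sum to -6, so Ir = +4.
A 1:1 salt means the cation carries the equal and opposite charge, 2+.
Cation: ligand charges sum to -1; for the ion to be 2+, Re = +3.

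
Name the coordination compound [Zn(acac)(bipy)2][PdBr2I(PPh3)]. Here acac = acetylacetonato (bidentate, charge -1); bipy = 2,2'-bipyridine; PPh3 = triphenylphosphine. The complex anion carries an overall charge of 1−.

(acetylacetonato)bis(2,2'-bipyridine)zinc(II) dibromoiodo(triphenylphosphine)palladate(II)

The complex anion is given as 1−; its ligand charges sum to -3, so Pd = +2.
A 1:1 salt means the cation carries the equal and opposite charge, 1+.
Cation: ligand charges sum to -1; for the ion to be 1+, Zn = +2.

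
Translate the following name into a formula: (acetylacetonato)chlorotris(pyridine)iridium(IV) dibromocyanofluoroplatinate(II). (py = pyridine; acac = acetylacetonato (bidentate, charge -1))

[Ir(acac)Cl(py)3][PtBr2(CN)F]

Cation [Ir…]: ligand charges -2, Ir(IV) ⇒ ion charge 2+.
Anion [Pt…]: ligand charges -4, Pt(II) ⇒ ion charge 2−.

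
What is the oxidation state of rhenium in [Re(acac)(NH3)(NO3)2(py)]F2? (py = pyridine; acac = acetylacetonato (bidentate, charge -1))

+5

2 fluoride outside the brackets (-1 each) → the complex ion is 2+.
Ligand charges: 1×NH3 neutral; 2×NO3 = -2; 1×py neutral; 1×acac = -1; sum -3.
Re + (-3) = 2+ ⇒ Re is +5.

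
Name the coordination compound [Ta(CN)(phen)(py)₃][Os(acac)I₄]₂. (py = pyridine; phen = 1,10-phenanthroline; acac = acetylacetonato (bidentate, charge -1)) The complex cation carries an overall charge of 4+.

The complex cation is given as 4+; its ligand charges sum to -1, so Ta = +5.
With 2 anions per cation, each anion must be 4/2 = 2−.
Anion: ligand charges sum to -5; for the ion to be 2−, Os = +3.

cyano(1,10-phenanthroline)tris(pyridine)tantalum(V) (acetylacetonato)tetraiodoosmate(III)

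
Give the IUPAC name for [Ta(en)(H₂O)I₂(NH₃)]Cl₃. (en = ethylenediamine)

The 3 chloride counter-ions carry a total charge of -3, so each complex ion is 3+.
Ligand charges: 2×iodo (-1 each), 1×aqua (neutral), 1×ammine (neutral), 1×ethylenediamine (neutral); total -2. So Ta + (-2) = 3+, giving Ta = +5.
Ligands are named alphabetically: ammine before aqua before ethylenediamine before iodo.

ammineaqua(ethylenediamine)diiodotantalum(V) chloride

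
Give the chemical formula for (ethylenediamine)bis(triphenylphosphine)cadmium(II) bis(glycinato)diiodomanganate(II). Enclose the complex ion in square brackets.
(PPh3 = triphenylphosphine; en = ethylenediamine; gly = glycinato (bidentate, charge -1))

Cation [Cd…]: ligand charges 0, Cd(II) ⇒ ion charge 2+.
Anion [Mn…]: ligand charges -4, Mn(II) ⇒ ion charge 2−.

[Cd(en)(PPh3)2][Mn(gly)2I2]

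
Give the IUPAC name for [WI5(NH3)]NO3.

amminepentaiodotungsten(VI) nitrate

The 1 nitrate counter-ion carries a total charge of -1, so each complex ion is 1+.
Ligand charges: 1×ammine (neutral), 5×iodo (-1 each); total -5. So W + (-5) = 1+, giving W = +6.
Ligands are named alphabetically: ammine before iodo.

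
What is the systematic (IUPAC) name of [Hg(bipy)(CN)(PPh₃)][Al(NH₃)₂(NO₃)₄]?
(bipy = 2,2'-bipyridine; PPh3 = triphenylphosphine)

(2,2'-bipyridine)cyano(triphenylphosphine)mercury(II) diamminetetranitratoaluminate(III)

Both ions are complex: the cation is named first with the plain metal name, the anion second with the -ate form; each ion's ligands are alphabetised independently.
Aluminium is always +3 in its complexes; the anion's ligand charges sum to -4, so the complex anion is 1−.
A 1:1 salt means the cation carries the equal and opposite charge, 1+.
Cation: ligand charges sum to -1; for the ion to be 1+, Hg = +2.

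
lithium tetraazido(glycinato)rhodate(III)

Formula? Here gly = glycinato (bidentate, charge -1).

Ligands: 1 glycinato (gly, -1), 4 azido (N3, -1). Ligand charge sum = -5.
With Rh in oxidation state +3, the complex ion is [Rh...]^2−.
Charge balance with lithium (+1) requires 1 complex ion per 2 lithium.

Li2[Rh(gly)(N3)4]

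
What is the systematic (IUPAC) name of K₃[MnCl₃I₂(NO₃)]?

potassium trichlorodiiodonitratomanganate(III)

The 3 potassium counter-ions carry a total charge of +3, so each complex ion is 3−.
Ligand charges: 2×iodo (-1 each), 1×nitrato (-1 each), 3×chloro (-1 each); total -6. So Mn + (-6) = 3−, giving Mn = +3.
Ligands are named alphabetically: chloro before iodo before nitrato.
The complex ion is anionic, so manganese takes the -ate form manganate(III).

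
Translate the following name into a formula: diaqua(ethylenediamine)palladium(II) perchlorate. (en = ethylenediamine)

[Pd(en)(H2O)2](ClO4)2

Ligands: 1 ethylenediamine (en, neutral), 2 aqua (H2O, neutral). Ligand charge sum = 0.
With Pd in oxidation state +2, the complex ion is [Pd...]^2+.
Charge balance with perchlorate (-1) requires 1 complex ion per 2 perchlorate.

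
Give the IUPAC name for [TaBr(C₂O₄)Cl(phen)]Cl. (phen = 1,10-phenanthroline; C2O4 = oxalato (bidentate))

The 1 chloride counter-ion carries a total charge of -1, so each complex ion is 1+.
Ligand charges: 1×chloro (-1 each), 1×bromo (-1 each), 1×1,10-phenanthroline (neutral), 1×oxalato (-2 each); total -4. So Ta + (-4) = 1+, giving Ta = +5.
Ligands are named alphabetically: bromo before chloro before oxalato before phenanthroline.

bromochlorooxalato(1,10-phenanthroline)tantalum(V) chloride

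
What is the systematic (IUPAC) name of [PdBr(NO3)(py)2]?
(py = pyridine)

There is no counter-ion, so the complex is neutral overall.
Ligand charges: 1×bromo (-1 each), 2×pyridine (neutral), 1×nitrato (-1 each); total -2. So Pd + (-2) = 0, giving Pd = +2.
Ligands are named alphabetically: bromo before nitrato before pyridine.

bromonitratobis(pyridine)palladium(II)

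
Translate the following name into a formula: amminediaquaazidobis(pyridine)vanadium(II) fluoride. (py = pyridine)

[V(H2O)2(N3)(NH3)(py)2]F

Ligands: 2 aqua (H2O, neutral), 1 azido (N3, -1), 1 ammine (NH3, neutral), 2 pyridine (py, neutral). Ligand charge sum = -1.
With V in oxidation state +2, the complex ion is [V...]^1+.
Charge balance with fluoride (-1) requires 1 complex ion per 1 fluoride.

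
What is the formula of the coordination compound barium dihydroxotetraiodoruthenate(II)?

Ligands: 2 hydroxo (OH, -1), 4 iodo (I, -1). Ligand charge sum = -6.
Charge balance with barium (+2) requires 1 complex ion per 2 barium.

Ba2[RuI4(OH)2]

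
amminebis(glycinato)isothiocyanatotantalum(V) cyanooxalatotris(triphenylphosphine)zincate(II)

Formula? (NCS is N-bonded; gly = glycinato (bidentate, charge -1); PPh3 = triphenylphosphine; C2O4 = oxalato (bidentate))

Cation [Ta…]: ligand charges -3, Ta(V) ⇒ ion charge 2+.
Anion [Zn…]: ligand charges -3, Zn(II) ⇒ ion charge 1−.
One 2+ cation requires 2 of the 1− anion.

[Ta(gly)2(NCS)(NH3)][Zn(C2O4)(CN)(PPh3)3]2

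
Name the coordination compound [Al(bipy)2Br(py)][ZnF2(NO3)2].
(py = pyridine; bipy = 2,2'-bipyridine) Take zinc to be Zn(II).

Both ions are complex: the cation is named first with the plain metal name, the anion second with the -ate form; each ion's ligands are alphabetised independently.
Zn is given as +2; the anion's ligand charges sum to -4, so the complex anion is 2−.
A 1:1 salt means the cation carries the equal and opposite charge, 2+.
Cation: ligand charges sum to -1; for the ion to be 2+, Al = +3.

bis(2,2'-bipyridine)bromo(pyridine)aluminium(III) difluorodinitratozincate(II)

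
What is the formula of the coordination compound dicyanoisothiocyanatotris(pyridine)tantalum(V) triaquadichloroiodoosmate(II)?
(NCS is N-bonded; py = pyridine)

Cation [Ta…]: ligand charges -3, Ta(V) ⇒ ion charge 2+.
Anion [Os…]: ligand charges -3, Os(II) ⇒ ion charge 1−.
One 2+ cation requires 2 of the 1− anion.

[Ta(CN)2(NCS)(py)3][OsCl2(H2O)3I]2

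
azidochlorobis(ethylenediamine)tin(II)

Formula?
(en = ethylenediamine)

Ligands: 1 chloro (Cl, -1), 1 azido (N3, -1), 2 ethylenediamine (en, neutral). Ligand charge sum = -2.
With Sn in oxidation state +2, the complex ion is [Sn...].

[SnCl(en)2(N3)]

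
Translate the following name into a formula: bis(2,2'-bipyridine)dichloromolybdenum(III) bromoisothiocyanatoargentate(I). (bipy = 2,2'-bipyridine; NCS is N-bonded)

Cation [Mo…]: ligand charges -2, Mo(III) ⇒ ion charge 1+.
Anion [Ag…]: ligand charges -2, Ag(I) ⇒ ion charge 1−.
One 1+ cation balances one 1− anion.

[Mo(bipy)2Cl2][AgBr(NCS)]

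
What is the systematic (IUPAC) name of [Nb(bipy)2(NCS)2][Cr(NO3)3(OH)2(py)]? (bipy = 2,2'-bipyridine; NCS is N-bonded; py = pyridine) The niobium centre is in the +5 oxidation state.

bis(2,2'-bipyridine)diisothiocyanatoniobium(V) dihydroxotrinitrato(pyridine)chromate(II)

Both ions are complex: the cation is named first with the plain metal name, the anion second with the -ate form; each ion's ligands are alphabetised independently.
Nb is given as +5; the cation's ligand charges sum to -2, so the complex cation is 3+.
A 1:1 salt means the anion carries the equal and opposite charge, 3−.
Anion: ligand charges sum to -5; for the ion to be 3−, Cr = +2.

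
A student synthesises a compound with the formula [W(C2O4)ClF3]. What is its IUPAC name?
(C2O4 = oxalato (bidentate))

chlorotrifluorooxalatotungsten(VI)

There is no counter-ion, so the complex is neutral overall.
Ligand charges: 3×fluoro (-1 each), 1×chloro (-1 each), 1×oxalato (-2 each); total -6. So W + (-6) = 0, giving W = +6.
Ligands are named alphabetically: chloro before fluoro before oxalato.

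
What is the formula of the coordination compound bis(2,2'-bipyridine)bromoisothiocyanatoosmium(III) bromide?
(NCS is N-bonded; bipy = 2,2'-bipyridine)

Ligands: 1 isothiocyanato (NCS, -1), 2 2,2'-bipyridine (bipy, neutral), 1 bromo (Br, -1). Ligand charge sum = -2.
With Os in oxidation state +3, the complex ion is [Os...]^1+.
Charge balance with bromide (-1) requires 1 complex ion per 1 bromide.

[Os(bipy)2Br(NCS)]Br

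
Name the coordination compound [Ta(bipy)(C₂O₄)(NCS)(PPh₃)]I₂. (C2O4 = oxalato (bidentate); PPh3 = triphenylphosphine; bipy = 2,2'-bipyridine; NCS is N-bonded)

The 2 iodide counter-ions carry a total charge of -2, so each complex ion is 2+.
Ligand charges: 1×oxalato (-2 each), 1×triphenylphosphine (neutral), 1×2,2'-bipyridine (neutral), 1×isothiocyanato (-1 each); total -3. So Ta + (-3) = 2+, giving Ta = +5.
Ligands are named alphabetically: bipyridine before isothiocyanato before oxalato before triphenylphosphine.

(2,2'-bipyridine)isothiocyanatooxalato(triphenylphosphine)tantalum(V) iodide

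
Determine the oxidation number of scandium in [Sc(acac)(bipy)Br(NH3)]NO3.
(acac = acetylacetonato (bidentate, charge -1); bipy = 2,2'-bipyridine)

+3

1 nitrate outside the brackets (-1 each) → the complex ion is 1+.
Ligand charges: 1×acac = -1; 1×bipy neutral; 1×NH3 neutral; 1×Br = -1; sum -2.
Sc + (-2) = 1+ ⇒ Sc is +3.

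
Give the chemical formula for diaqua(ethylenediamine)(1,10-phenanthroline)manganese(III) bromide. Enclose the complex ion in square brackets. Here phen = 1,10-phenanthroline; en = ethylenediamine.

Ligands: 2 aqua (H2O, neutral), 1 1,10-phenanthroline (phen, neutral), 1 ethylenediamine (en, neutral). Ligand charge sum = 0.
With Mn in oxidation state +3, the complex ion is [Mn...]^3+.
Charge balance with bromide (-1) requires 1 complex ion per 3 bromide.

[Mn(en)(H2O)2(phen)]Br3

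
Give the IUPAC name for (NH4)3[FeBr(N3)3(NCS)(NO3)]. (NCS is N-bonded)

ammonium triazidobromoisothiocyanatonitratoferrate(III)

The 3 ammonium counter-ions carry a total charge of +3, so each complex ion is 3−.
Ligand charges: 3×azido (-1 each), 1×nitrato (-1 each), 1×isothiocyanato (-1 each), 1×bromo (-1 each); total -6. So Fe + (-6) = 3−, giving Fe = +3.
Ligands are named alphabetically: azido before bromo before isothiocyanato before nitrato.
The complex ion is anionic, so iron takes the -ate form ferrate(III).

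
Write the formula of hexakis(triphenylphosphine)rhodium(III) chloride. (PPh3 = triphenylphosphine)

[Rh(PPh3)6]Cl3

Ligands: 6 triphenylphosphine (PPh3, neutral). Ligand charge sum = 0.
Charge balance with chloride (-1) requires 1 complex ion per 3 chloride.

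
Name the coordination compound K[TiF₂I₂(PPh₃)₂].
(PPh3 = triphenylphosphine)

The 1 potassium counter-ion carries a total charge of +1, so each complex ion is 1−.
Ligand charges: 2×fluoro (-1 each), 2×triphenylphosphine (neutral), 2×iodo (-1 each); total -4. So Ti + (-4) = 1−, giving Ti = +3.
Ligands are named alphabetically: fluoro before iodo before triphenylphosphine.
The complex ion is anionic, so titanium takes the -ate form titanate(III).

potassium difluorodiiodobis(triphenylphosphine)titanate(III)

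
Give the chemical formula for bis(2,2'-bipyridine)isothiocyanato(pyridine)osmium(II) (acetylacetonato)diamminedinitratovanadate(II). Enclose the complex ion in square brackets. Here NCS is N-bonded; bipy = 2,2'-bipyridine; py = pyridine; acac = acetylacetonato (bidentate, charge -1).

[Os(bipy)2(NCS)(py)][V(acac)(NH3)2(NO3)2]

Cation [Os…]: ligand charges -1, Os(II) ⇒ ion charge 1+.
Anion [V…]: ligand charges -3, V(II) ⇒ ion charge 1−.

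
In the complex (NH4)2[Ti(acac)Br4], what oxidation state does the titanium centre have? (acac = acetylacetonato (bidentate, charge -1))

+3

2 ammonium outside the brackets (+1 each) → the complex ion is 2−.
Ligand charges: 1×acac = -1; 4×Br = -4; sum -5.
Ti + (-5) = 2− ⇒ Ti is +3.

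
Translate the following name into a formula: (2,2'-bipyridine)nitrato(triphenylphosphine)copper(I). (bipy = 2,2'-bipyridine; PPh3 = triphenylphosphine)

[Cu(bipy)(NO3)(PPh3)]

Ligands: 1 2,2'-bipyridine (bipy, neutral), 1 triphenylphosphine (PPh3, neutral), 1 nitrato (NO3, -1). Ligand charge sum = -1.
With Cu in oxidation state +1, the complex ion is [Cu...].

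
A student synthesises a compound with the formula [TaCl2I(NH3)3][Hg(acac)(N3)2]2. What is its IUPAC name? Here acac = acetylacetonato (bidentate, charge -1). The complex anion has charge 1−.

Both ions are complex: the cation is named first with the plain metal name, the anion second with the -ate form; each ion's ligands are alphabetised independently.
The complex anion is given as 1−; its ligand charges sum to -3, so Hg = +2.
With 2 anions per cation, the cation must be 2×1 = 2+.
Cation: ligand charges sum to -3; for the ion to be 2+, Ta = +5.

triamminedichloroiodotantalum(V) (acetylacetonato)diazidomercurate(II)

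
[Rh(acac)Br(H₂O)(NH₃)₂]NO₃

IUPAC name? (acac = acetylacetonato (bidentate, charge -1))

(acetylacetonato)diammineaquabromorhodium(III) nitrate

The 1 nitrate counter-ion carries a total charge of -1, so each complex ion is 1+.
Ligand charges: 2×ammine (neutral), 1×bromo (-1 each), 1×acetylacetonato (-1 each), 1×aqua (neutral); total -2. So Rh + (-2) = 1+, giving Rh = +3.
Ligands are named alphabetically: acetylacetonato before ammine before aqua before bromo.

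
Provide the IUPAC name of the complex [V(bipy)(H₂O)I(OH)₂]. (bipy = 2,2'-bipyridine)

There is no counter-ion, so the complex is neutral overall.
Ligand charges: 1×iodo (-1 each), 2×hydroxo (-1 each), 1×aqua (neutral), 1×2,2'-bipyridine (neutral); total -3. So V + (-3) = 0, giving V = +3.
Ligands are named alphabetically: aqua before bipyridine before hydroxo before iodo.

aqua(2,2'-bipyridine)dihydroxoiodovanadium(III)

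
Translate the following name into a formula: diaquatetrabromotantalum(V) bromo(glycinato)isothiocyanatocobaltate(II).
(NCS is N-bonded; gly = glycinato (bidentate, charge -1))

Cation [Ta…]: ligand charges -4, Ta(V) ⇒ ion charge 1+.
Anion [Co…]: ligand charges -3, Co(II) ⇒ ion charge 1−.
One 1+ cation balances one 1− anion.

[TaBr4(H2O)2][CoBr(gly)(NCS)]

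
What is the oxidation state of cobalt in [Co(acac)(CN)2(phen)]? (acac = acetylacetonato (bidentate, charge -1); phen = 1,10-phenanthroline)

+3

No counter-ion: the bracketed complex is neutral.
Ligand charges: 1×acac = -1; 1×phen neutral; 2×CN = -2; sum -3.
Co + (-3) = 0 ⇒ Co is +3.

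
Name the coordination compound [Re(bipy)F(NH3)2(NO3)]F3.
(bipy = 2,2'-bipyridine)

The 3 fluoride counter-ions carry a total charge of -3, so each complex ion is 3+.
Ligand charges: 2×ammine (neutral), 1×2,2'-bipyridine (neutral), 1×nitrato (-1 each), 1×fluoro (-1 each); total -2. So Re + (-2) = 3+, giving Re = +5.
Ligands are named alphabetically: ammine before bipyridine before fluoro before nitrato.

diammine(2,2'-bipyridine)fluoronitratorhenium(V) fluoride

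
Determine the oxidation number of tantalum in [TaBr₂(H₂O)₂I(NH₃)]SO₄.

+5

1 sulfate outside the brackets (-2 each) → the complex ion is 2+.
Ligand charges: 2×H2O neutral; 2×Br = -2; 1×I = -1; 1×NH3 neutral; sum -3.
Ta + (-3) = 2+ ⇒ Ta is +5.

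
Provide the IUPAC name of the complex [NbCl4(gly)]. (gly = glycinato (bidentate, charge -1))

tetrachloro(glycinato)niobium(V)

There is no counter-ion, so the complex is neutral overall.
Ligand charges: 1×glycinato (-1 each), 4×chloro (-1 each); total -5. So Nb + (-5) = 0, giving Nb = +5.
Ligands are named alphabetically: chloro before glycinato.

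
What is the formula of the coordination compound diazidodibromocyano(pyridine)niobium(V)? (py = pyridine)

[NbBr2(CN)(N3)2(py)]

Ligands: 2 azido (N3, -1), 2 bromo (Br, -1), 1 cyano (CN, -1), 1 pyridine (py, neutral). Ligand charge sum = -5.
With Nb in oxidation state +5, the complex ion is [Nb...].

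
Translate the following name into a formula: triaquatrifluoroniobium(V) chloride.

[NbF3(H2O)3]Cl2

Ligands: 3 fluoro (F, -1), 3 aqua (H2O, neutral). Ligand charge sum = -3.
Charge balance with chloride (-1) requires 1 complex ion per 2 chloride.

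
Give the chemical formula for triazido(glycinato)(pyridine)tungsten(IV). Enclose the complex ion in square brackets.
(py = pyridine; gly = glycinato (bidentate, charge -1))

Ligands: 3 azido (N3, -1), 1 pyridine (py, neutral), 1 glycinato (gly, -1). Ligand charge sum = -4.
With W in oxidation state +4, the complex ion is [W...].

[W(gly)(N3)3(py)]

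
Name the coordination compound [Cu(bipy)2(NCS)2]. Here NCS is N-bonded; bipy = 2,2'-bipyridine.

There is no counter-ion, so the complex is neutral overall.
Ligand charges: 2×isothiocyanato (-1 each), 2×2,2'-bipyridine (neutral); total -2. So Cu + (-2) = 0, giving Cu = +2.
Ligands are named alphabetically: bipyridine before isothiocyanato.

bis(2,2'-bipyridine)diisothiocyanatocopper(II)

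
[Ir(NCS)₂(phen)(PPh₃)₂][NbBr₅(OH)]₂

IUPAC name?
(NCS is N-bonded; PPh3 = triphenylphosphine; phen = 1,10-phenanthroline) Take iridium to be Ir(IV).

Ir is given as +4; the cation's ligand charges sum to -2, so the complex cation is 2+.
With 2 anions per cation, each anion must be 2/2 = 1−.
Anion: ligand charges sum to -6; for the ion to be 1−, Nb = +5.

diisothiocyanato(1,10-phenanthroline)bis(triphenylphosphine)iridium(IV) pentabromohydroxoniobate(V)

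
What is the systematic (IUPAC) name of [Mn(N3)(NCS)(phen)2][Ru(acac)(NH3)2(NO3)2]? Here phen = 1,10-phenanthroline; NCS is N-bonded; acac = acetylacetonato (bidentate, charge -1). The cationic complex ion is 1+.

azidoisothiocyanatobis(1,10-phenanthroline)manganese(III) (acetylacetonato)diamminedinitratoruthenate(II)

Both ions are complex: the cation is named first with the plain metal name, the anion second with the -ate form; each ion's ligands are alphabetised independently.
The complex cation is given as 1+; its ligand charges sum to -2, so Mn = +3.
A 1:1 salt means the anion carries the equal and opposite charge, 1−.
Anion: ligand charges sum to -3; for the ion to be 1−, Ru = +2.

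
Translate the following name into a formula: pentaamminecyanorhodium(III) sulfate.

Ligands: 1 cyano (CN, -1), 5 ammine (NH3, neutral). Ligand charge sum = -1.
With Rh in oxidation state +3, the complex ion is [Rh...]^2+.
Charge balance with sulfate (-2) requires 1 complex ion per 1 sulfate.

[Rh(CN)(NH3)5]SO4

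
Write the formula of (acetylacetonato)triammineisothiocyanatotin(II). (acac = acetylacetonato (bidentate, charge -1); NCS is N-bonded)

Ligands: 3 ammine (NH3, neutral), 1 acetylacetonato (acac, -1), 1 isothiocyanato (NCS, -1). Ligand charge sum = -2.
With Sn in oxidation state +2, the complex ion is [Sn...].

[Sn(acac)(NCS)(NH3)3]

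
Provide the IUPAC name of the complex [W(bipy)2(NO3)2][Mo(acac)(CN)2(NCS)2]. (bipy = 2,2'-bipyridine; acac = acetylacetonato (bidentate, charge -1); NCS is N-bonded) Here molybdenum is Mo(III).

Both ions are complex: the cation is named first with the plain metal name, the anion second with the -ate form; each ion's ligands are alphabetised independently.
Mo is given as +3; the anion's ligand charges sum to -5, so the complex anion is 2−.
A 1:1 salt means the cation carries the equal and opposite charge, 2+.
Cation: ligand charges sum to -2; for the ion to be 2+, W = +4.

bis(2,2'-bipyridine)dinitratotungsten(IV) (acetylacetonato)dicyanodiisothiocyanatomolybdate(III)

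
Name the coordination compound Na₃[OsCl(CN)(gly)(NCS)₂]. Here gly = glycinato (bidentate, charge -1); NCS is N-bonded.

The 3 sodium counter-ions carry a total charge of +3, so each complex ion is 3−.
Ligand charges: 1×glycinato (-1 each), 1×cyano (-1 each), 1×chloro (-1 each), 2×isothiocyanato (-1 each); total -5. So Os + (-5) = 3−, giving Os = +2.
The complex ion is anionic, so osmium takes the -ate form osmate(II).

sodium chlorocyano(glycinato)diisothiocyanatoosmate(II)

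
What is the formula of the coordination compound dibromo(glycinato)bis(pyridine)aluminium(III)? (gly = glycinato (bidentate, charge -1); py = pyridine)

Ligands: 1 glycinato (gly, -1), 2 bromo (Br, -1), 2 pyridine (py, neutral). Ligand charge sum = -3.
With Al in oxidation state +3, the complex ion is [Al...].

[AlBr2(gly)(py)2]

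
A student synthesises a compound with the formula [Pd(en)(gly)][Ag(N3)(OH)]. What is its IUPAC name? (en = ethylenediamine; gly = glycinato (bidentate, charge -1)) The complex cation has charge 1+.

Both ions are complex: the cation is named first with the plain metal name, the anion second with the -ate form; each ion's ligands are alphabetised independently.
The complex cation is given as 1+; its ligand charges sum to -1, so Pd = +2.
A 1:1 salt means the anion carries the equal and opposite charge, 1−.
Anion: ligand charges sum to -2; for the ion to be 1−, Ag = +1.

(ethylenediamine)(glycinato)palladium(II) azidohydroxoargentate(I)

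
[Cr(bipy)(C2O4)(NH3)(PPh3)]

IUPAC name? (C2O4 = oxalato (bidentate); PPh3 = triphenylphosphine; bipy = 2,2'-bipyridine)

ammine(2,2'-bipyridine)oxalato(triphenylphosphine)chromium(II)

There is no counter-ion, so the complex is neutral overall.
Ligand charges: 1×oxalato (-2 each), 1×ammine (neutral), 1×triphenylphosphine (neutral), 1×2,2'-bipyridine (neutral); total -2. So Cr + (-2) = 0, giving Cr = +2.
Ligands are named alphabetically: ammine before bipyridine before oxalato before triphenylphosphine.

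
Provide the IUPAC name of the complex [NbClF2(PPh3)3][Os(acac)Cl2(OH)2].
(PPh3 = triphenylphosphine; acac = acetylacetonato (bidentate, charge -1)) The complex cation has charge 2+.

chlorodifluorotris(triphenylphosphine)niobium(V) (acetylacetonato)dichlorodihydroxoosmate(III)

The complex cation is given as 2+; its ligand charges sum to -3, so Nb = +5.
A 1:1 salt means the anion carries the equal and opposite charge, 2−.
Anion: ligand charges sum to -5; for the ion to be 2−, Os = +3.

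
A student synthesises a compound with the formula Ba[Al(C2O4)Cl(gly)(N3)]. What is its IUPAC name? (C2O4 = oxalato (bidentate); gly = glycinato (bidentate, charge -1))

barium azidochloro(glycinato)oxalatoaluminate(III)

The 1 barium counter-ion carries a total charge of +2, so each complex ion is 2−.
Ligand charges: 1×chloro (-1 each), 1×oxalato (-2 each), 1×glycinato (-1 each), 1×azido (-1 each); total -5. So Al + (-5) = 2−, giving Al = +3.
Ligands are named alphabetically: azido before chloro before glycinato before oxalato.
The complex ion is anionic, so aluminium takes the -ate form aluminate(III).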